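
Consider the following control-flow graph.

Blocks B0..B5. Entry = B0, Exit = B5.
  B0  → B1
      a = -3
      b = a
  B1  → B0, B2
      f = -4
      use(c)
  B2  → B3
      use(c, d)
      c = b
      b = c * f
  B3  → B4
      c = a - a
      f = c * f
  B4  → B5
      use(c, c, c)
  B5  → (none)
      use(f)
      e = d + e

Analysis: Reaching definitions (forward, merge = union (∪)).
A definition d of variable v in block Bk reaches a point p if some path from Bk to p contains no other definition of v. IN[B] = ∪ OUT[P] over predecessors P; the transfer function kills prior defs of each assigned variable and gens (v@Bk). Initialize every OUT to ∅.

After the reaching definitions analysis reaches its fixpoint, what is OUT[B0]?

Per-block solution:
  B0: | IN={a@B0, b@B0, f@B1} | OUT={a@B0, b@B0, f@B1}
  B1: | IN={a@B0, b@B0, f@B1} | OUT={a@B0, b@B0, f@B1}
  B2: | IN={a@B0, b@B0, f@B1} | OUT={a@B0, b@B2, c@B2, f@B1}
  B3: | IN={a@B0, b@B2, c@B2, f@B1} | OUT={a@B0, b@B2, c@B3, f@B3}
  B4: | IN={a@B0, b@B2, c@B3, f@B3} | OUT={a@B0, b@B2, c@B3, f@B3}
  B5: | IN={a@B0, b@B2, c@B3, f@B3} | OUT={a@B0, b@B2, c@B3, e@B5, f@B3}

Merge at B0 (entry node, so the boundary value {} is joined with the incoming edge(s)): IN[B0] = {} ⊔ OUT[B1] = {a@B0, b@B0, f@B1}
Applying B0's transfer function to that IN value gives OUT[B0] (row B0 above).

Answer: {a@B0, b@B0, f@B1}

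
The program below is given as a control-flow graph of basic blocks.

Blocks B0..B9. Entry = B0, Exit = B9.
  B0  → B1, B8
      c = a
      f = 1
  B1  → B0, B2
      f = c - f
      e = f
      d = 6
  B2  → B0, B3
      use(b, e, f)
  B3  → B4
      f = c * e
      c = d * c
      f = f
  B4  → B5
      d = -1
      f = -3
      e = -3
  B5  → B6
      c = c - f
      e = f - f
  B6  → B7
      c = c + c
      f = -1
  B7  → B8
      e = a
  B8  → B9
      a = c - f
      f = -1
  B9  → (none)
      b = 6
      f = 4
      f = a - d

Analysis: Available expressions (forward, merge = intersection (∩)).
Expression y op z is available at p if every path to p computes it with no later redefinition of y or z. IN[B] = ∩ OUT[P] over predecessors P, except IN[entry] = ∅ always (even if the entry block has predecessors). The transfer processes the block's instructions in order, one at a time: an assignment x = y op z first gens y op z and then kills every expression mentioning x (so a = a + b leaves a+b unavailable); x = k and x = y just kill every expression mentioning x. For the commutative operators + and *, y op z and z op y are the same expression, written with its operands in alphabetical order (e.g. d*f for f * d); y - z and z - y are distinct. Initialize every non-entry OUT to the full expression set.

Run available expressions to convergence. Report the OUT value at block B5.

Answer: {f-f}

Derivation:
Fixpoint table:
  B0: | IN={} | OUT={}
  B1: | IN={} | OUT={}
  B2: | IN={} | OUT={}
  B3: | IN={} | OUT={}
  B4: | IN={} | OUT={}
  B5: | IN={} | OUT={f-f}
  B6: | IN={f-f} | OUT={}
  B7: | IN={} | OUT={}
  B8: | IN={} | OUT={}
  B9: | IN={} | OUT={a-d}

Merge at B5: IN[B5] = OUT[B4] = {}
Applying B5's transfer function to that IN value gives OUT[B5] (row B5 above).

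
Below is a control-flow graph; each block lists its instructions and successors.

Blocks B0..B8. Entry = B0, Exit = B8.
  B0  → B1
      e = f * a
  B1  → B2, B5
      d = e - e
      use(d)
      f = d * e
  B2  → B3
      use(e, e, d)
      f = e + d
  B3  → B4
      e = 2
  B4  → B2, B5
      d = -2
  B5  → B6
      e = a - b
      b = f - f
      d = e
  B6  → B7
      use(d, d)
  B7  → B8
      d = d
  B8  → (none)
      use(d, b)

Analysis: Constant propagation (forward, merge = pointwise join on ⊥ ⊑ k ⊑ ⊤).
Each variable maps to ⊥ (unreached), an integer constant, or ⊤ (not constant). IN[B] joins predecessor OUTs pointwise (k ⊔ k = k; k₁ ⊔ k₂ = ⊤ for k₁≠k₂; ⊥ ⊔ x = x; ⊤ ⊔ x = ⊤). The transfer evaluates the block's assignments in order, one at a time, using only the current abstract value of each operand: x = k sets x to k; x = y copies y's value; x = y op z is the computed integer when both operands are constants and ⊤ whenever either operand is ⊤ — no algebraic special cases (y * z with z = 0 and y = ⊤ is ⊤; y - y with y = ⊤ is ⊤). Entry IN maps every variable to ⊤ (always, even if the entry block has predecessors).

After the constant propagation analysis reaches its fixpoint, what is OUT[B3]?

Converged values:
  B0:  IN=(all ⊤)  OUT=(all ⊤)
  B1:  IN=(all ⊤)  OUT=(all ⊤)
  B2:  IN=(all ⊤)  OUT=(all ⊤)
  B3:  IN=(all ⊤)  OUT={e:2; rest ⊤}
  B4:  IN={e:2; rest ⊤}  OUT={d:-2, e:2; rest ⊤}
  B5:  IN=(all ⊤)  OUT=(all ⊤)
  B6:  IN=(all ⊤)  OUT=(all ⊤)
  B7:  IN=(all ⊤)  OUT=(all ⊤)
  B8:  IN=(all ⊤)  OUT=(all ⊤)

Merge at B3: IN[B3] = OUT[B2] = {a: ⊤, b: ⊤, c: ⊤, d: ⊤, e: ⊤, f: ⊤}
Applying B3's transfer function to that IN value gives OUT[B3] (row B3 above).

Answer: {a: ⊤, b: ⊤, c: ⊤, d: ⊤, e: 2, f: ⊤}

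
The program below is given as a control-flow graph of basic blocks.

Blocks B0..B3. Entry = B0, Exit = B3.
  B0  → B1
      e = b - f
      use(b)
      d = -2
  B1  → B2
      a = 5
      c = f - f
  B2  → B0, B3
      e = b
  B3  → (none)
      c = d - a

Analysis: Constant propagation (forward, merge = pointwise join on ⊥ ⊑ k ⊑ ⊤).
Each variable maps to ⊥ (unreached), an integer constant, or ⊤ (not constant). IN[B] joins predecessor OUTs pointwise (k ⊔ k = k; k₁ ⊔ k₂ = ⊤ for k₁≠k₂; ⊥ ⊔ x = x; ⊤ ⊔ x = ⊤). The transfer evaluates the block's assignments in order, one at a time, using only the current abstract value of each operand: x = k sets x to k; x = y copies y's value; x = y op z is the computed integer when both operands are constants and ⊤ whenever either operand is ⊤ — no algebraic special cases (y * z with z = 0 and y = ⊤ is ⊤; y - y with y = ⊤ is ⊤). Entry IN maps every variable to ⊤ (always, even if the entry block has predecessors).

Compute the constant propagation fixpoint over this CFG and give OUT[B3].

Per-block solution:
  B0: | IN=(all ⊤) | OUT={d:-2; rest ⊤}
  B1: | IN={d:-2; rest ⊤} | OUT={a:5, d:-2; rest ⊤}
  B2: | IN={a:5, d:-2; rest ⊤} | OUT={a:5, d:-2; rest ⊤}
  B3: | IN={a:5, d:-2; rest ⊤} | OUT={a:5, c:-7, d:-2; rest ⊤}

Merge at B3: IN[B3] = OUT[B2] = {a: 5, b: ⊤, c: ⊤, d: -2, e: ⊤, f: ⊤}
Applying B3's transfer function to that IN value gives OUT[B3] (row B3 above).

Answer: {a: 5, b: ⊤, c: -7, d: -2, e: ⊤, f: ⊤}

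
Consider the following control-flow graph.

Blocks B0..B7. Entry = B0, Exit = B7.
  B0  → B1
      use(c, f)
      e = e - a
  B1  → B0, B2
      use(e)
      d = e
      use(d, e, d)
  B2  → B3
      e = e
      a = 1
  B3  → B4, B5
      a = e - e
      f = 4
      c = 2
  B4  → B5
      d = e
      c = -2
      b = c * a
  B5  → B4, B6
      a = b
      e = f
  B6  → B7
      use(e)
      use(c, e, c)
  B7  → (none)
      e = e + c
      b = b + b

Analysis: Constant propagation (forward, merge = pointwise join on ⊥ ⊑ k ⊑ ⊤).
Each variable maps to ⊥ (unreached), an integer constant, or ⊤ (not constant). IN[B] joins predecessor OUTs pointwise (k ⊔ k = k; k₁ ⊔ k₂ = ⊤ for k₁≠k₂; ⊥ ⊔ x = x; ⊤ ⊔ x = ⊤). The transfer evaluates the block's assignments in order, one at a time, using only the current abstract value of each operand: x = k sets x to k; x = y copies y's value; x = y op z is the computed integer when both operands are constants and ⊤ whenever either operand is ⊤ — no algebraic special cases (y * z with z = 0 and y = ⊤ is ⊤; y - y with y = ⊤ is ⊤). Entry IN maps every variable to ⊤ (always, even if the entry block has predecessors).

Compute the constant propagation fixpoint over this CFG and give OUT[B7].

Answer: {a: ⊤, b: ⊤, c: ⊤, d: ⊤, e: ⊤, f: 4}

Trace:
Per-block solution:
  B0:  IN=(all ⊤)  OUT=(all ⊤)
  B1:  IN=(all ⊤)  OUT=(all ⊤)
  B2:  IN=(all ⊤)  OUT={a:1; rest ⊤}
  B3:  IN={a:1; rest ⊤}  OUT={c:2, f:4; rest ⊤}
  B4:  IN={f:4; rest ⊤}  OUT={c:-2, f:4; rest ⊤}
  B5:  IN={f:4; rest ⊤}  OUT={e:4, f:4; rest ⊤}
  B6:  IN={e:4, f:4; rest ⊤}  OUT={e:4, f:4; rest ⊤}
  B7:  IN={e:4, f:4; rest ⊤}  OUT={f:4; rest ⊤}

Merge at B7: IN[B7] = OUT[B6] = {a: ⊤, b: ⊤, c: ⊤, d: ⊤, e: 4, f: 4}
Applying B7's transfer function to that IN value gives OUT[B7] (row B7 above).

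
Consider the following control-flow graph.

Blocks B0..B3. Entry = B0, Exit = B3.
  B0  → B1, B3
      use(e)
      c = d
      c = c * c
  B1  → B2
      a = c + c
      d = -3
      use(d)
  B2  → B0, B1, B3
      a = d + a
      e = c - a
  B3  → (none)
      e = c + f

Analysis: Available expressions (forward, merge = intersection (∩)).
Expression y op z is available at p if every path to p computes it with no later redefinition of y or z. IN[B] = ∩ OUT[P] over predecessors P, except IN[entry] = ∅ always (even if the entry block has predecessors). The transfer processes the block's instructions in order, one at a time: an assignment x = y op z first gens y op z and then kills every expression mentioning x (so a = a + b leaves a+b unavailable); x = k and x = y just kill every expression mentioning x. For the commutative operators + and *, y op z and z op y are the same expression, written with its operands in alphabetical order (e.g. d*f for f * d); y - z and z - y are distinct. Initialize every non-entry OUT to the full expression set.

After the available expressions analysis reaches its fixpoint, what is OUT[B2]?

Answer: {c+c, c-a}

Derivation:
Per-block solution:
  B0:   IN={}   OUT={}
  B1:   IN={}   OUT={c+c}
  B2:   IN={c+c}   OUT={c+c, c-a}
  B3:   IN={}   OUT={c+f}

Merge at B2: IN[B2] = OUT[B1] = {c+c}
Applying B2's transfer function to that IN value gives OUT[B2] (row B2 above).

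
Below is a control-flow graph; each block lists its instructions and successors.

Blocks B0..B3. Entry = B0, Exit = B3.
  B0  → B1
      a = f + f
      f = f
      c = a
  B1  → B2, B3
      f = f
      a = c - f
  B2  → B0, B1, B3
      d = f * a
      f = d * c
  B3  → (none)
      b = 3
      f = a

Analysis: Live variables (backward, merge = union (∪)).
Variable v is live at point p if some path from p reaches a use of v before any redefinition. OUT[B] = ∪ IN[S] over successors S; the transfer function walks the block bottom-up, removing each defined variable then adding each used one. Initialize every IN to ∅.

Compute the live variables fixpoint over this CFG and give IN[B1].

Fixpoint table:
  B0: | IN={f} | OUT={c, f}
  B1: | IN={c, f} | OUT={a, c, f}
  B2: | IN={a, c, f} | OUT={a, c, f}
  B3: | IN={a} | OUT={}

Merge at B1: OUT[B1] = IN[B2] ⊔ IN[B3] = {a, c, f}
Applying B1's transfer function to that OUT value gives IN[B1] (row B1 above).

Answer: {c, f}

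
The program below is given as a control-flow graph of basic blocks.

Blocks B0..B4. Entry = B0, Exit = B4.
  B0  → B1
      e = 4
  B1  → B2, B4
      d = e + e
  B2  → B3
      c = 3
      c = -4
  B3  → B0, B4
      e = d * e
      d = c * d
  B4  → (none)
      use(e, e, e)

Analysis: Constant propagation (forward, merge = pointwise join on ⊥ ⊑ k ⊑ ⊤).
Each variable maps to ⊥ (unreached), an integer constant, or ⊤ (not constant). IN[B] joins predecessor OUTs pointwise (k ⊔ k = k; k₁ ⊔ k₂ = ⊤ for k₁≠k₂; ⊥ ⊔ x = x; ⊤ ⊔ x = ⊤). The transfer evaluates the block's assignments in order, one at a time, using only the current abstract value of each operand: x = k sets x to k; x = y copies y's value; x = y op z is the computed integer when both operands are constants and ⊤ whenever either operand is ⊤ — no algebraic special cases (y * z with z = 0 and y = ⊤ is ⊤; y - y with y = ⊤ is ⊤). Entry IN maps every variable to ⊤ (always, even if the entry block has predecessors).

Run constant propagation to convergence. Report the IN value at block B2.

Per-block solution:
  B0:   IN=(all ⊤)   OUT={e:4; rest ⊤}
  B1:   IN={e:4; rest ⊤}   OUT={d:8, e:4; rest ⊤}
  B2:   IN={d:8, e:4; rest ⊤}   OUT={c:-4, d:8, e:4; rest ⊤}
  B3:   IN={c:-4, d:8, e:4; rest ⊤}   OUT={c:-4, d:-32, e:32; rest ⊤}
  B4:   IN=(all ⊤)   OUT=(all ⊤)

Merge at B2: IN[B2] = OUT[B1] = {a: ⊤, b: ⊤, c: ⊤, d: 8, e: 4, f: ⊤}

Answer: {a: ⊤, b: ⊤, c: ⊤, d: 8, e: 4, f: ⊤}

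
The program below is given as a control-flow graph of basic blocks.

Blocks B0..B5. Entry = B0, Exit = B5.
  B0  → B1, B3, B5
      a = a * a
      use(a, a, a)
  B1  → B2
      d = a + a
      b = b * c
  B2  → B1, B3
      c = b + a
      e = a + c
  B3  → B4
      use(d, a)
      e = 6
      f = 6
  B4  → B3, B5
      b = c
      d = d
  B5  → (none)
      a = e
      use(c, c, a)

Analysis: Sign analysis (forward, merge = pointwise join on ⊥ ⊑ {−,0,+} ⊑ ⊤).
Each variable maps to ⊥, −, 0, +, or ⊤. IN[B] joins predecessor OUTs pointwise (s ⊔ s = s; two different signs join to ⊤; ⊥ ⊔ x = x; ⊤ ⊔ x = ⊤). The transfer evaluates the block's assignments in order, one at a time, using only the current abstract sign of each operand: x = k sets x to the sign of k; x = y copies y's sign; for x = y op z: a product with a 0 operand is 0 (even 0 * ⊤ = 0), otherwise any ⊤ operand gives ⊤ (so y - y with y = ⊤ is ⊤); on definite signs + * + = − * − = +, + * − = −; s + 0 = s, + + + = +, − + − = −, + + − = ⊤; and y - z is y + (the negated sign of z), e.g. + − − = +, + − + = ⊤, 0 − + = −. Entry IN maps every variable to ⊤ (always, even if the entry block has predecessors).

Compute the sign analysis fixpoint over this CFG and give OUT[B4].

Per-block solution:
  B0: | IN=(all ⊤) | OUT=(all ⊤)
  B1: | IN=(all ⊤) | OUT=(all ⊤)
  B2: | IN=(all ⊤) | OUT=(all ⊤)
  B3: | IN=(all ⊤) | OUT={e:+, f:+; rest ⊤}
  B4: | IN={e:+, f:+; rest ⊤} | OUT={e:+, f:+; rest ⊤}
  B5: | IN=(all ⊤) | OUT=(all ⊤)

Merge at B4: IN[B4] = OUT[B3] = {a: ⊤, b: ⊤, c: ⊤, d: ⊤, e: +, f: +}
Applying B4's transfer function to that IN value gives OUT[B4] (row B4 above).

Answer: {a: ⊤, b: ⊤, c: ⊤, d: ⊤, e: +, f: +}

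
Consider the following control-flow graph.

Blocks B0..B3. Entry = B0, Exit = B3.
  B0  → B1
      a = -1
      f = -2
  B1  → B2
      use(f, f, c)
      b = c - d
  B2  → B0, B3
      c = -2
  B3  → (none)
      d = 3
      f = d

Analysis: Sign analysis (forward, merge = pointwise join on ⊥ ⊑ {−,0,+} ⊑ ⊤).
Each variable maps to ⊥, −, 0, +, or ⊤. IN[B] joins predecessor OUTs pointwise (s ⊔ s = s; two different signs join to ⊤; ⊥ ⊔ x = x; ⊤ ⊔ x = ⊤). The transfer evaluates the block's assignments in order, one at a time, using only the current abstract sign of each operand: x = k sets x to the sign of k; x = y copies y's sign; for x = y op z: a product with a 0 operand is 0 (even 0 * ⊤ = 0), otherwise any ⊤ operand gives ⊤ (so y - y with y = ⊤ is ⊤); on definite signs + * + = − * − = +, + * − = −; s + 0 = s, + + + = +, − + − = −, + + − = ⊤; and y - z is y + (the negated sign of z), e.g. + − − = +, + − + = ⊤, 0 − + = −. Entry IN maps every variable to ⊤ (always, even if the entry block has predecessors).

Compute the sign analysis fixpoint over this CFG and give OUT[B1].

Fixpoint table:
  B0: | IN=(all ⊤) | OUT={a:-, f:-; rest ⊤}
  B1: | IN={a:-, f:-; rest ⊤} | OUT={a:-, f:-; rest ⊤}
  B2: | IN={a:-, f:-; rest ⊤} | OUT={a:-, c:-, f:-; rest ⊤}
  B3: | IN={a:-, c:-, f:-; rest ⊤} | OUT={a:-, c:-, d:+, f:+; rest ⊤}

Merge at B1: IN[B1] = OUT[B0] = {a: -, b: ⊤, c: ⊤, d: ⊤, e: ⊤, f: -}
Applying B1's transfer function to that IN value gives OUT[B1] (row B1 above).

Answer: {a: -, b: ⊤, c: ⊤, d: ⊤, e: ⊤, f: -}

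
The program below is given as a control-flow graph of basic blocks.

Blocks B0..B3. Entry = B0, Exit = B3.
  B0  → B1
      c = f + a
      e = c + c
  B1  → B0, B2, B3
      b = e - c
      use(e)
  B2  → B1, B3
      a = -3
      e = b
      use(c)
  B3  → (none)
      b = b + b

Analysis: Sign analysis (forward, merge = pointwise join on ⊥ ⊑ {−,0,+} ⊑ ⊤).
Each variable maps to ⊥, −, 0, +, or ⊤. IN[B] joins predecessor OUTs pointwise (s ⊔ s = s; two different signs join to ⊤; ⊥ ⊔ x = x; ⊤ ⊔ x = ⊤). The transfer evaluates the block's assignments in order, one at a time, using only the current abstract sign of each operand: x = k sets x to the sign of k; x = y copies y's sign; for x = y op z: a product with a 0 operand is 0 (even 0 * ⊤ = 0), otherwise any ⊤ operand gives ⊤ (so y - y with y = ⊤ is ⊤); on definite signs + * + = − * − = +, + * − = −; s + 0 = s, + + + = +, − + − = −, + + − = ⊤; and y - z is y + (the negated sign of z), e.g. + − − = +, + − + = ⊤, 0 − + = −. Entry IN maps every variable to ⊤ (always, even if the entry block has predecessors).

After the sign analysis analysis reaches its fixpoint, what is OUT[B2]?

Converged values:
  B0: | IN=(all ⊤) | OUT=(all ⊤)
  B1: | IN=(all ⊤) | OUT=(all ⊤)
  B2: | IN=(all ⊤) | OUT={a:-; rest ⊤}
  B3: | IN=(all ⊤) | OUT=(all ⊤)

Merge at B2: IN[B2] = OUT[B1] = {a: ⊤, b: ⊤, c: ⊤, d: ⊤, e: ⊤, f: ⊤}
Applying B2's transfer function to that IN value gives OUT[B2] (row B2 above).

Answer: {a: -, b: ⊤, c: ⊤, d: ⊤, e: ⊤, f: ⊤}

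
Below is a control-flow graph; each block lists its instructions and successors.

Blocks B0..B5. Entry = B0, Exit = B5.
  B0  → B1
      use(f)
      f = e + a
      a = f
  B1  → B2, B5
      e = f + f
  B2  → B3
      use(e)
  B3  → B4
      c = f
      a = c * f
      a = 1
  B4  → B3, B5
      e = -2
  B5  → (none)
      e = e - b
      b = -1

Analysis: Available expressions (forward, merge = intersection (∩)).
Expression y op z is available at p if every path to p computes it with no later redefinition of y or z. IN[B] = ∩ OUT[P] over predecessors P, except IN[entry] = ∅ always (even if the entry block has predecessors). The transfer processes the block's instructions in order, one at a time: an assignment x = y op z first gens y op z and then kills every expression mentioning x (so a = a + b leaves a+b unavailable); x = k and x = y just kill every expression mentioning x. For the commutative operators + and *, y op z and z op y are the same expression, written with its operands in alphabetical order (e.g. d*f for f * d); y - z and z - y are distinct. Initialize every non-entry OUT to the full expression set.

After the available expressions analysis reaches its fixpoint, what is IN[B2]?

Answer: {f+f}

Derivation:
Converged values:
  B0:  IN={}  OUT={}
  B1:  IN={}  OUT={f+f}
  B2:  IN={f+f}  OUT={f+f}
  B3:  IN={f+f}  OUT={c*f, f+f}
  B4:  IN={c*f, f+f}  OUT={c*f, f+f}
  B5:  IN={f+f}  OUT={f+f}

Merge at B2: IN[B2] = OUT[B1] = {f+f}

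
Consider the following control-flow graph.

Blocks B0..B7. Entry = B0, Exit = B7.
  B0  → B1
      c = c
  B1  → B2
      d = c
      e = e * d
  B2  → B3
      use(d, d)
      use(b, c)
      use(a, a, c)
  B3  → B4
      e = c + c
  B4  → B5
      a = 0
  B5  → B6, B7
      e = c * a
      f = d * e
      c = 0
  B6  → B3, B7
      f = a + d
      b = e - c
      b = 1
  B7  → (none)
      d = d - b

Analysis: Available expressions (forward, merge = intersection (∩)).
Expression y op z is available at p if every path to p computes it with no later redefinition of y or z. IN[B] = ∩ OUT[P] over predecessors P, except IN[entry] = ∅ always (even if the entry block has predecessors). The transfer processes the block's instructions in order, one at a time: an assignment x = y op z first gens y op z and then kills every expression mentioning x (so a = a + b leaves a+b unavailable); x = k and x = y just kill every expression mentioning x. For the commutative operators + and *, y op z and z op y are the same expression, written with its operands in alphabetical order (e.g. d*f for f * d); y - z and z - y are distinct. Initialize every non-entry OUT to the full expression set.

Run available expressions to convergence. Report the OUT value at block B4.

Per-block solution:
  B0:  IN={}  OUT={}
  B1:  IN={}  OUT={}
  B2:  IN={}  OUT={}
  B3:  IN={}  OUT={c+c}
  B4:  IN={c+c}  OUT={c+c}
  B5:  IN={c+c}  OUT={d*e}
  B6:  IN={d*e}  OUT={a+d, d*e, e-c}
  B7:  IN={d*e}  OUT={}

Merge at B4: IN[B4] = OUT[B3] = {c+c}
Applying B4's transfer function to that IN value gives OUT[B4] (row B4 above).

Answer: {c+c}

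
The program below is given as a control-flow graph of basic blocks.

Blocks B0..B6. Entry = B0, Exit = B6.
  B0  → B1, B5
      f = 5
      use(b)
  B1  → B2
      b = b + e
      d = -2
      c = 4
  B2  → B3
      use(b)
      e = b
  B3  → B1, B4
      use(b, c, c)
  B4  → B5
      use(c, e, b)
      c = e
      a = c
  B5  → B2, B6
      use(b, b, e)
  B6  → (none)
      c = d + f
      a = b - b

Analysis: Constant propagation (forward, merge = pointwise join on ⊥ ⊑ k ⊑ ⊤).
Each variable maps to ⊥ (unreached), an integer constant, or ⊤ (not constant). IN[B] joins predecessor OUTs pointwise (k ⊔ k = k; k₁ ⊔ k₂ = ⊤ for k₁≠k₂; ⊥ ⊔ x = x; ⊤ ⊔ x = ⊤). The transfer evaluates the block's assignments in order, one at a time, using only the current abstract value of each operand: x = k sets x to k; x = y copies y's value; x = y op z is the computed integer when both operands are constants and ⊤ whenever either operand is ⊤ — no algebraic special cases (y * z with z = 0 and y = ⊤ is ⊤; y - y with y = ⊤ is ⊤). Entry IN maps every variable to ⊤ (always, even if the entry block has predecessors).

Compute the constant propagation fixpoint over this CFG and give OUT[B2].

Answer: {a: ⊤, b: ⊤, c: ⊤, d: ⊤, e: ⊤, f: 5}

Working:
Per-block solution:
  B0:  IN=(all ⊤)  OUT={f:5; rest ⊤}
  B1:  IN={f:5; rest ⊤}  OUT={c:4, d:-2, f:5; rest ⊤}
  B2:  IN={f:5; rest ⊤}  OUT={f:5; rest ⊤}
  B3:  IN={f:5; rest ⊤}  OUT={f:5; rest ⊤}
  B4:  IN={f:5; rest ⊤}  OUT={f:5; rest ⊤}
  B5:  IN={f:5; rest ⊤}  OUT={f:5; rest ⊤}
  B6:  IN={f:5; rest ⊤}  OUT={f:5; rest ⊤}

Merge at B2: IN[B2] = OUT[B1] ⊔ OUT[B5] = {a: ⊤, b: ⊤, c: ⊤, d: ⊤, e: ⊤, f: 5}
Applying B2's transfer function to that IN value gives OUT[B2] (row B2 above).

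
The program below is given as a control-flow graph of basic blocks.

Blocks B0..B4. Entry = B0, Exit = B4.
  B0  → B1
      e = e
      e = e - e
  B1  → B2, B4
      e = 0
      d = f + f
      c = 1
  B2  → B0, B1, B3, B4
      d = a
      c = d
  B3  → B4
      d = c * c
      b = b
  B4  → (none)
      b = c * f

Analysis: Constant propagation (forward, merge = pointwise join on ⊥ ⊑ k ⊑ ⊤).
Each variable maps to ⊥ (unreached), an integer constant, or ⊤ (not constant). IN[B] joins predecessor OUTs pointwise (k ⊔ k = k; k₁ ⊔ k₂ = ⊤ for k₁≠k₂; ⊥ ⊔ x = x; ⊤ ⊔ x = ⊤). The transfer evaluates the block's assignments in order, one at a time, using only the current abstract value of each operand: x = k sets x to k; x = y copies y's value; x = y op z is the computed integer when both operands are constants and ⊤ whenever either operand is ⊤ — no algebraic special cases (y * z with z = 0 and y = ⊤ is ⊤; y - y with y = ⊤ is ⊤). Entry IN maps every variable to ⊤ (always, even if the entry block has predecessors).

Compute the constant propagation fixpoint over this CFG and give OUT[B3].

Answer: {a: ⊤, b: ⊤, c: ⊤, d: ⊤, e: 0, f: ⊤}

Trace:
Per-block solution:
  B0:  IN=(all ⊤)  OUT=(all ⊤)
  B1:  IN=(all ⊤)  OUT={c:1, e:0; rest ⊤}
  B2:  IN={c:1, e:0; rest ⊤}  OUT={e:0; rest ⊤}
  B3:  IN={e:0; rest ⊤}  OUT={e:0; rest ⊤}
  B4:  IN={e:0; rest ⊤}  OUT={e:0; rest ⊤}

Merge at B3: IN[B3] = OUT[B2] = {a: ⊤, b: ⊤, c: ⊤, d: ⊤, e: 0, f: ⊤}
Applying B3's transfer function to that IN value gives OUT[B3] (row B3 above).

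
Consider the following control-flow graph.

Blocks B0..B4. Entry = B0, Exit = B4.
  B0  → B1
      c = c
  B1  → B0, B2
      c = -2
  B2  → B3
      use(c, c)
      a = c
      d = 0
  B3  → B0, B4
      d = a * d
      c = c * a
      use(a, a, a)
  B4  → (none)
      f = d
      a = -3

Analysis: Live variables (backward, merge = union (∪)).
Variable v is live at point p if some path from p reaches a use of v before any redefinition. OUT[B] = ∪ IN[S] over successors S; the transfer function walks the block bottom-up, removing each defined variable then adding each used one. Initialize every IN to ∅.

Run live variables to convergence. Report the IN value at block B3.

Per-block solution:
  B0:  IN={c}  OUT={}
  B1:  IN={}  OUT={c}
  B2:  IN={c}  OUT={a, c, d}
  B3:  IN={a, c, d}  OUT={c, d}
  B4:  IN={d}  OUT={}

Merge at B3: OUT[B3] = IN[B0] ⊔ IN[B4] = {c, d}
Applying B3's transfer function to that OUT value gives IN[B3] (row B3 above).

Answer: {a, c, d}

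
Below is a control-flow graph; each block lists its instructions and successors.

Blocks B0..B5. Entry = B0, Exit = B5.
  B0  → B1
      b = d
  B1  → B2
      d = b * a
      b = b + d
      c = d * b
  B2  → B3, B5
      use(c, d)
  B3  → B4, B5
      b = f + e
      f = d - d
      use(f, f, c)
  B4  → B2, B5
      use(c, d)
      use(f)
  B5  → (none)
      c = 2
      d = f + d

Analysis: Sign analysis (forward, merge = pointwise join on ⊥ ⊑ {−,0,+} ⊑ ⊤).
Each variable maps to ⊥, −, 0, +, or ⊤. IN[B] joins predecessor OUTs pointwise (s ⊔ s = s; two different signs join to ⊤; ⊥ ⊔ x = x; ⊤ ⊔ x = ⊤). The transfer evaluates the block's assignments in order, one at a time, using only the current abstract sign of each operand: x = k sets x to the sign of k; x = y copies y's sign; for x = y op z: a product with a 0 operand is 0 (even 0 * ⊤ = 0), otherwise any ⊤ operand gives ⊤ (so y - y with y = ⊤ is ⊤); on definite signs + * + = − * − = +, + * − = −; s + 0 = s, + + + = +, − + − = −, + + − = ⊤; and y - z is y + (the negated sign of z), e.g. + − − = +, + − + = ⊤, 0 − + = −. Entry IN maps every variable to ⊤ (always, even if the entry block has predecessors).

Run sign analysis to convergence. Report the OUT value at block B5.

Answer: {a: ⊤, b: ⊤, c: +, d: ⊤, e: ⊤, f: ⊤}

Trace:
Converged values:
  B0: | IN=(all ⊤) | OUT=(all ⊤)
  B1: | IN=(all ⊤) | OUT=(all ⊤)
  B2: | IN=(all ⊤) | OUT=(all ⊤)
  B3: | IN=(all ⊤) | OUT=(all ⊤)
  B4: | IN=(all ⊤) | OUT=(all ⊤)
  B5: | IN=(all ⊤) | OUT={c:+; rest ⊤}

Merge at B5: IN[B5] = OUT[B2] ⊔ OUT[B3] ⊔ OUT[B4] = {a: ⊤, b: ⊤, c: ⊤, d: ⊤, e: ⊤, f: ⊤}
Applying B5's transfer function to that IN value gives OUT[B5] (row B5 above).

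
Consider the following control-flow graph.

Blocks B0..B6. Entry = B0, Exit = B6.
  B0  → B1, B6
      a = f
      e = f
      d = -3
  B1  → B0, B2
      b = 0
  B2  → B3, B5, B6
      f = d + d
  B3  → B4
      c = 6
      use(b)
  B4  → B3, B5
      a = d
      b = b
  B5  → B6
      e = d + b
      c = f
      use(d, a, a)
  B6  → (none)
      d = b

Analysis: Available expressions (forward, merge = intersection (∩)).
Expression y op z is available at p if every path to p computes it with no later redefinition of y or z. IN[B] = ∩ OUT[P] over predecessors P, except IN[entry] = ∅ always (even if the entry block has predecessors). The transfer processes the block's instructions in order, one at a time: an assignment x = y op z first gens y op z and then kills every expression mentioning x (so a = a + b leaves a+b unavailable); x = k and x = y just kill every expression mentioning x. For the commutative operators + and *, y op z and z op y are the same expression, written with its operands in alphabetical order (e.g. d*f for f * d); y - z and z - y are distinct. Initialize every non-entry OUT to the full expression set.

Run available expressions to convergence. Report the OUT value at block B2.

Answer: {d+d}

Trace:
Converged values:
  B0: | IN={} | OUT={}
  B1: | IN={} | OUT={}
  B2: | IN={} | OUT={d+d}
  B3: | IN={d+d} | OUT={d+d}
  B4: | IN={d+d} | OUT={d+d}
  B5: | IN={d+d} | OUT={b+d, d+d}
  B6: | IN={} | OUT={}

Merge at B2: IN[B2] = OUT[B1] = {}
Applying B2's transfer function to that IN value gives OUT[B2] (row B2 above).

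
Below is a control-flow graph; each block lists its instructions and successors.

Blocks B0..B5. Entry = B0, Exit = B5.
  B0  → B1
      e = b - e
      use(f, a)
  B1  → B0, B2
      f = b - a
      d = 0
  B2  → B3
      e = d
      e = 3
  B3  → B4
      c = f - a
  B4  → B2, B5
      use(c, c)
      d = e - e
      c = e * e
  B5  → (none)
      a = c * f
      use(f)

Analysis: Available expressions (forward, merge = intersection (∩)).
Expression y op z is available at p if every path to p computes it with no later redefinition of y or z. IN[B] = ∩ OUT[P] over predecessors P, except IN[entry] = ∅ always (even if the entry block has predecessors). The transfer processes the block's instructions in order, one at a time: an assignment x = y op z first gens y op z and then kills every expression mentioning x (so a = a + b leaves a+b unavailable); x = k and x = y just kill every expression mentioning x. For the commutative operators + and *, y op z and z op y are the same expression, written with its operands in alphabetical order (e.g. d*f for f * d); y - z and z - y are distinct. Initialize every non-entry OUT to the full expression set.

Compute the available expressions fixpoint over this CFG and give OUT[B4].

Answer: {b-a, e*e, e-e, f-a}

Derivation:
Fixpoint table:
  B0: | IN={} | OUT={}
  B1: | IN={} | OUT={b-a}
  B2: | IN={b-a} | OUT={b-a}
  B3: | IN={b-a} | OUT={b-a, f-a}
  B4: | IN={b-a, f-a} | OUT={b-a, e*e, e-e, f-a}
  B5: | IN={b-a, e*e, e-e, f-a} | OUT={c*f, e*e, e-e}

Merge at B4: IN[B4] = OUT[B3] = {b-a, f-a}
Applying B4's transfer function to that IN value gives OUT[B4] (row B4 above).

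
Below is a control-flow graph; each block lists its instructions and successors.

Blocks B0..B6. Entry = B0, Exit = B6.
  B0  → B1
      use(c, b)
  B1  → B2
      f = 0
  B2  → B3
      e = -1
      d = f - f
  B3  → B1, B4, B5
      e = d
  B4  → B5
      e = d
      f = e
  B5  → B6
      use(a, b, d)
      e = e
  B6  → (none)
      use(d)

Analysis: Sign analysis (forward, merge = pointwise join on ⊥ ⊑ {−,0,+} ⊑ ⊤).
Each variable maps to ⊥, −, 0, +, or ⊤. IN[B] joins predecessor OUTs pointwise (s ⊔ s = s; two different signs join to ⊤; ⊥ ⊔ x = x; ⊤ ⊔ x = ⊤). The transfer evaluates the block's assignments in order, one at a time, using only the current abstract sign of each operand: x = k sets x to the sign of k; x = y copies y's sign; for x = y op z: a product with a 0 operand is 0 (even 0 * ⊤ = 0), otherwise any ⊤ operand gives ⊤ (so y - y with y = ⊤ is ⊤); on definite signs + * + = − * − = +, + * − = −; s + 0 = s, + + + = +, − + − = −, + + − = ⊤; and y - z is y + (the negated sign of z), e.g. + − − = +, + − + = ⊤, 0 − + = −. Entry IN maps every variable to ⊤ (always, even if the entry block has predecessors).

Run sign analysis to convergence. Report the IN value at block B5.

Answer: {a: ⊤, b: ⊤, c: ⊤, d: 0, e: 0, f: 0}

Working:
Fixpoint table:
  B0: | IN=(all ⊤) | OUT=(all ⊤)
  B1: | IN=(all ⊤) | OUT={f:0; rest ⊤}
  B2: | IN={f:0; rest ⊤} | OUT={d:0, e:-, f:0; rest ⊤}
  B3: | IN={d:0, e:-, f:0; rest ⊤} | OUT={d:0, e:0, f:0; rest ⊤}
  B4: | IN={d:0, e:0, f:0; rest ⊤} | OUT={d:0, e:0, f:0; rest ⊤}
  B5: | IN={d:0, e:0, f:0; rest ⊤} | OUT={d:0, e:0, f:0; rest ⊤}
  B6: | IN={d:0, e:0, f:0; rest ⊤} | OUT={d:0, e:0, f:0; rest ⊤}

Merge at B5: IN[B5] = OUT[B3] ⊔ OUT[B4] = {a: ⊤, b: ⊤, c: ⊤, d: 0, e: 0, f: 0}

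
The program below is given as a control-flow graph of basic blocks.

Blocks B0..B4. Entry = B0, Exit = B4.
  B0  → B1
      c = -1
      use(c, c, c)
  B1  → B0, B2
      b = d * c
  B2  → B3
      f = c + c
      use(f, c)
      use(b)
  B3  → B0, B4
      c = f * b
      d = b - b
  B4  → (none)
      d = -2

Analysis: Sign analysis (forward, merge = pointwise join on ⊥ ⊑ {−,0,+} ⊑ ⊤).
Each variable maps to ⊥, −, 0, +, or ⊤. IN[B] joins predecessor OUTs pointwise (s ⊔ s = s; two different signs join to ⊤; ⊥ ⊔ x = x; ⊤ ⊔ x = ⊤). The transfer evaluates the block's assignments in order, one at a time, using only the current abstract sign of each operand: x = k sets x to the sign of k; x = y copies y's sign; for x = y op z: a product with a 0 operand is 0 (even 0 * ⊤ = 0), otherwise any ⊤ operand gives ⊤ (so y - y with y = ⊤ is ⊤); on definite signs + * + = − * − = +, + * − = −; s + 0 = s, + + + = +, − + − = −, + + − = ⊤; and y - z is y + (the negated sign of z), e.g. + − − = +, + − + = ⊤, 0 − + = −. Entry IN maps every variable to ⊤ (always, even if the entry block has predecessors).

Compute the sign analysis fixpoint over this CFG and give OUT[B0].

Answer: {a: ⊤, b: ⊤, c: -, d: ⊤, e: ⊤, f: ⊤}

Working:
Converged values:
  B0:  IN=(all ⊤)  OUT={c:-; rest ⊤}
  B1:  IN={c:-; rest ⊤}  OUT={c:-; rest ⊤}
  B2:  IN={c:-; rest ⊤}  OUT={c:-, f:-; rest ⊤}
  B3:  IN={c:-, f:-; rest ⊤}  OUT={f:-; rest ⊤}
  B4:  IN={f:-; rest ⊤}  OUT={d:-, f:-; rest ⊤}

Merge at B0 (entry node, so the boundary value (all ⊤) is joined with the incoming edge(s)): IN[B0] = (all ⊤) ⊔ OUT[B1] ⊔ OUT[B3] = {a: ⊤, b: ⊤, c: ⊤, d: ⊤, e: ⊤, f: ⊤}
Applying B0's transfer function to that IN value gives OUT[B0] (row B0 above).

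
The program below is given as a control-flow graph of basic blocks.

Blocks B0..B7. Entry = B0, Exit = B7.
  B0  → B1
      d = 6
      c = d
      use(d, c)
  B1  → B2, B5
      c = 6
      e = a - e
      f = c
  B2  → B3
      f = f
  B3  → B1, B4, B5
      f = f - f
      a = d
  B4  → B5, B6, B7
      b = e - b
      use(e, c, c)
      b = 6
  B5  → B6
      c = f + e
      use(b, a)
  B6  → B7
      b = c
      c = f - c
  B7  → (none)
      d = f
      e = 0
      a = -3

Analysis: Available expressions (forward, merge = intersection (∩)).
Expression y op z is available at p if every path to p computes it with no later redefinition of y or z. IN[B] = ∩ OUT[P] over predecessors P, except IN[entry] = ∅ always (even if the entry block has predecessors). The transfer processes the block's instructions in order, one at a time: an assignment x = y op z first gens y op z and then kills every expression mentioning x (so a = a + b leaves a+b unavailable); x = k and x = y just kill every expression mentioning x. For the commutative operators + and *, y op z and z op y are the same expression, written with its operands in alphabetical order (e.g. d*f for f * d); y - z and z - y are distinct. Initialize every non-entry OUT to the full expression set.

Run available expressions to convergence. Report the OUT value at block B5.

Answer: {e+f}

Derivation:
Converged values:
  B0:  IN={}  OUT={}
  B1:  IN={}  OUT={}
  B2:  IN={}  OUT={}
  B3:  IN={}  OUT={}
  B4:  IN={}  OUT={}
  B5:  IN={}  OUT={e+f}
  B6:  IN={}  OUT={}
  B7:  IN={}  OUT={}

Merge at B5: IN[B5] = OUT[B1] ∩ OUT[B3] ∩ OUT[B4] = {}
Applying B5's transfer function to that IN value gives OUT[B5] (row B5 above).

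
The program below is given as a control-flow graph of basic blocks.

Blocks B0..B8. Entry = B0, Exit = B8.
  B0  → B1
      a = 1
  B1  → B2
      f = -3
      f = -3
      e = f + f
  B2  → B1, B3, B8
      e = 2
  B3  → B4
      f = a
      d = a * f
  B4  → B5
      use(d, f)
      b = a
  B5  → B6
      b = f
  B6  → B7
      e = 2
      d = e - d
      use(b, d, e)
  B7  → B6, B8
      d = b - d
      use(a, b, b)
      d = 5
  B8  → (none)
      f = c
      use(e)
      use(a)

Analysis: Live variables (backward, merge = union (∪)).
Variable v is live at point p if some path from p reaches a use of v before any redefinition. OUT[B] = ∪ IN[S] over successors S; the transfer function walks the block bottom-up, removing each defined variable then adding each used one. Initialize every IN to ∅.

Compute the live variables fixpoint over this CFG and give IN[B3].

Answer: {a, c}

Working:
Per-block solution:
  B0: | IN={c} | OUT={a, c}
  B1: | IN={a, c} | OUT={a, c}
  B2: | IN={a, c} | OUT={a, c, e}
  B3: | IN={a, c} | OUT={a, c, d, f}
  B4: | IN={a, c, d, f} | OUT={a, c, d, f}
  B5: | IN={a, c, d, f} | OUT={a, b, c, d}
  B6: | IN={a, b, c, d} | OUT={a, b, c, d, e}
  B7: | IN={a, b, c, d, e} | OUT={a, b, c, d, e}
  B8: | IN={a, c, e} | OUT={}

Merge at B3: OUT[B3] = IN[B4] = {a, c, d, f}
Applying B3's transfer function to that OUT value gives IN[B3] (row B3 above).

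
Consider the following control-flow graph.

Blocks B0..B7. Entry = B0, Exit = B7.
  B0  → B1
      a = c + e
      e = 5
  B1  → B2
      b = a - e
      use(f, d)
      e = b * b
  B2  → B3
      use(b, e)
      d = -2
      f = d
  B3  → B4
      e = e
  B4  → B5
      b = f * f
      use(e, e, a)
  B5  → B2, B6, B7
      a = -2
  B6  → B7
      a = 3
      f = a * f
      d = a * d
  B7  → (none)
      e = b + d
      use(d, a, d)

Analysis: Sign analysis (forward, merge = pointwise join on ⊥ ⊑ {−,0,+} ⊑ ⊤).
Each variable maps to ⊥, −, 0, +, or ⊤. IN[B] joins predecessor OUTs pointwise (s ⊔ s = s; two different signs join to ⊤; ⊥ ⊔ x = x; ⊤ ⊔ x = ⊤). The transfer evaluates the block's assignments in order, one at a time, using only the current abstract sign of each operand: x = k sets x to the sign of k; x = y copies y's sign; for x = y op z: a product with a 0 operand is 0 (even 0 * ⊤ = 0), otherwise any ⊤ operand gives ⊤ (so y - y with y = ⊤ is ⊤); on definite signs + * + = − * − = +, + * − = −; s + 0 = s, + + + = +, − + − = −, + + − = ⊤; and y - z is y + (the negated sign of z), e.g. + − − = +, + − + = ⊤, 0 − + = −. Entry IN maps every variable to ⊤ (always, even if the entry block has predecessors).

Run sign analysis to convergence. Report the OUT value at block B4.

Converged values:
  B0: | IN=(all ⊤) | OUT={e:+; rest ⊤}
  B1: | IN={e:+; rest ⊤} | OUT=(all ⊤)
  B2: | IN=(all ⊤) | OUT={d:-, f:-; rest ⊤}
  B3: | IN={d:-, f:-; rest ⊤} | OUT={d:-, f:-; rest ⊤}
  B4: | IN={d:-, f:-; rest ⊤} | OUT={b:+, d:-, f:-; rest ⊤}
  B5: | IN={b:+, d:-, f:-; rest ⊤} | OUT={a:-, b:+, d:-, f:-; rest ⊤}
  B6: | IN={a:-, b:+, d:-, f:-; rest ⊤} | OUT={a:+, b:+, d:-, f:-; rest ⊤}
  B7: | IN={b:+, d:-, f:-; rest ⊤} | OUT={b:+, d:-, f:-; rest ⊤}

Merge at B4: IN[B4] = OUT[B3] = {a: ⊤, b: ⊤, c: ⊤, d: -, e: ⊤, f: -}
Applying B4's transfer function to that IN value gives OUT[B4] (row B4 above).

Answer: {a: ⊤, b: +, c: ⊤, d: -, e: ⊤, f: -}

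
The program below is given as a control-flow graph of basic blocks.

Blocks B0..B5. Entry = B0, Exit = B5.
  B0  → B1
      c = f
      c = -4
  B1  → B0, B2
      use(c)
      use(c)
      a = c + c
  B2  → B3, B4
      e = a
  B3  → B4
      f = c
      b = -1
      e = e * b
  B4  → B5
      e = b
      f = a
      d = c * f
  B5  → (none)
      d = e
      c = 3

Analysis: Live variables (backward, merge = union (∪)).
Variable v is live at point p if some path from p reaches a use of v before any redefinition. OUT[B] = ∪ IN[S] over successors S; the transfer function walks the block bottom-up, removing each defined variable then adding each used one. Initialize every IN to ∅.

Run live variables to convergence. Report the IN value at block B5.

Answer: {e}

Derivation:
Per-block solution:
  B0:  IN={b, f}  OUT={b, c, f}
  B1:  IN={b, c, f}  OUT={a, b, c, f}
  B2:  IN={a, b, c}  OUT={a, b, c, e}
  B3:  IN={a, c, e}  OUT={a, b, c}
  B4:  IN={a, b, c}  OUT={e}
  B5:  IN={e}  OUT={}

B5 is the boundary node: OUT[B5] = {}
Applying B5's transfer function to that OUT value gives IN[B5] (row B5 above).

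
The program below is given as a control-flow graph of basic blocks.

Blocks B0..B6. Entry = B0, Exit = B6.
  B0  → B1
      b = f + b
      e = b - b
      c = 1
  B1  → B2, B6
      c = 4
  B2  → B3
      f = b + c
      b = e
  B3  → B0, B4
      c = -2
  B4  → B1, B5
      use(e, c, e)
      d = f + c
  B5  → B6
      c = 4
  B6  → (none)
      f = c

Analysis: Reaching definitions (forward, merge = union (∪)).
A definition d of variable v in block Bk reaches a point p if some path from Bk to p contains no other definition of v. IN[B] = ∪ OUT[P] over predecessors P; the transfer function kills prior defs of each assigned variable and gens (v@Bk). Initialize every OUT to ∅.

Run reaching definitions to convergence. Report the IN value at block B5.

Answer: {b@B2, c@B3, d@B4, e@B0, f@B2}

Trace:
Fixpoint table:
  B0: | IN={b@B2, c@B3, d@B4, e@B0, f@B2} | OUT={b@B0, c@B0, d@B4, e@B0, f@B2}
  B1: | IN={b@B0, b@B2, c@B0, c@B3, d@B4, e@B0, f@B2} | OUT={b@B0, b@B2, c@B1, d@B4, e@B0, f@B2}
  B2: | IN={b@B0, b@B2, c@B1, d@B4, e@B0, f@B2} | OUT={b@B2, c@B1, d@B4, e@B0, f@B2}
  B3: | IN={b@B2, c@B1, d@B4, e@B0, f@B2} | OUT={b@B2, c@B3, d@B4, e@B0, f@B2}
  B4: | IN={b@B2, c@B3, d@B4, e@B0, f@B2} | OUT={b@B2, c@B3, d@B4, e@B0, f@B2}
  B5: | IN={b@B2, c@B3, d@B4, e@B0, f@B2} | OUT={b@B2, c@B5, d@B4, e@B0, f@B2}
  B6: | IN={b@B0, b@B2, c@B1, c@B5, d@B4, e@B0, f@B2} | OUT={b@B0, b@B2, c@B1, c@B5, d@B4, e@B0, f@B6}

Merge at B5: IN[B5] = OUT[B4] = {b@B2, c@B3, d@B4, e@B0, f@B2}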